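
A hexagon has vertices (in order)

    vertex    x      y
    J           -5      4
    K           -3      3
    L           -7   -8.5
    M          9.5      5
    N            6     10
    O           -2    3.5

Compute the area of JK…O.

Σ = (-3) + (46.5) + (45.75) + (65) + (41) + (9.5) = 204.75
Area = |Σ|/2 = 102.375.

102.375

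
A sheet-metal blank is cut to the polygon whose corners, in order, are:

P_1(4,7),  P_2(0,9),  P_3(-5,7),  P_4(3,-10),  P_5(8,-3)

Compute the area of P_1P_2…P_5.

Cross-terms: 36, 45, 29, 71, 68  ⇒  Σ = 249
Area = |Σ|/2 = 124.5.

124.5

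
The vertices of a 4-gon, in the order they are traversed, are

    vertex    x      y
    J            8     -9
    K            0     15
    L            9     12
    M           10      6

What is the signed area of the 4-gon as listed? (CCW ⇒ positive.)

-109.5

J→K: (8)(15) − (0)(-9) = 120
K→L: (0)(12) − (9)(15) = -135
L→M: (9)(6) − (10)(12) = -66
M→J: (10)(-9) − (8)(6) = -138
Σ = -219
Signed area = Σ/2 = -109.5 (negative ⇒ clockwise traversal).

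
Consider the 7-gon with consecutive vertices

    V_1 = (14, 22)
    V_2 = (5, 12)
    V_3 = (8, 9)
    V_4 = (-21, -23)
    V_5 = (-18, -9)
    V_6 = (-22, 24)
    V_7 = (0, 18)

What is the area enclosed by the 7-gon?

745.5

Σ = (58) + (-51) + (5) + (-225) + (-630) + (-396) + (-252) = -1491
Area = |Σ|/2 = 745.5.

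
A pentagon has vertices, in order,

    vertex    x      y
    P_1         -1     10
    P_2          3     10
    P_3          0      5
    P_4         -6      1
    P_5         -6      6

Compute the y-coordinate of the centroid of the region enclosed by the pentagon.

1469/237

Apply Gauss's area formula. First the cross-terms c_i = x_i·y_{i+1} − x_{i+1}·y_i:
  -40, 15, 30, -30, -54  ⇒  2A = -79, A = -39.5.
Then Σ (y_i + y_{i+1})·c_i = -1469, so ȳ = -1469 / (6·(-39.5)) = 1469/237.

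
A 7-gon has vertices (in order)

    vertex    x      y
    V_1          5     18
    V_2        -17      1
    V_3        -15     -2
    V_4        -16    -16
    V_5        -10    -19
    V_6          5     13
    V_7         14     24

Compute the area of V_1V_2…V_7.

Cross-terms: 311, 49, 208, 144, -35, -62, 132  ⇒  Σ = 747
Area = |Σ|/2 = 373.5.

373.5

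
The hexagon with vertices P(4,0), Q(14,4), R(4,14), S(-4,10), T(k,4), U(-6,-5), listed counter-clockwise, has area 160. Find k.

0

The doubled signed area Σ (x_i y_{i+1} − x_{i+1} y_i) is linear in k.
With k=0 it equals 320; the coefficient of k is -15 (from the two edges through T).
So -15·k + 320 = 2·160 = 320 ⇒ k = 0.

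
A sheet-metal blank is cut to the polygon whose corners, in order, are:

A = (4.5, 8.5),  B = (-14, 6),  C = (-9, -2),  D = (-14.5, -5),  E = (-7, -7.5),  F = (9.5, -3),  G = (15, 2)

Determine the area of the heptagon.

Apply Gauss's area formula: 2A = Σ (x_i·y_{i+1} − x_{i+1}·y_i), indices taken mod 7.
Σ = (146) + (82) + (16) + (73.75) + (92.25) + (64) + (118.5) = 592.5
Area = |Σ|/2 = 296.25.

296.25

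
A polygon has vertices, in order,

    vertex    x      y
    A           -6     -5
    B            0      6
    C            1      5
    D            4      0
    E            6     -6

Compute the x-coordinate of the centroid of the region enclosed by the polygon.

Apply the surveyor's formula. First the cross-terms c_i = x_i·y_{i+1} − x_{i+1}·y_i:
  -36, -6, -20, -24, -66  ⇒  2A = -152, A = -76.
Then Σ (x_i + x_{i+1})·c_i = -130, so x̄ = -130 / (6·(-76)) = 65/228.

65/228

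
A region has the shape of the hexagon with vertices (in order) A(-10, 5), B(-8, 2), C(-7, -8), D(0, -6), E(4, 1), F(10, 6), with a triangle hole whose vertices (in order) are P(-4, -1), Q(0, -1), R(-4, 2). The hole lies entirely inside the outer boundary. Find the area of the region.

138

Outer boundary:
Apply the shoelace formula: 2A = Σ (x_i·y_{i+1} − x_{i+1}·y_i), indices taken mod 6.
A→B: (-10)(2) − (-8)(5) = 20
B→C: (-8)(-8) − (-7)(2) = 78
C→D: (-7)(-6) − (0)(-8) = 42
D→E: (0)(1) − (4)(-6) = 24
E→F: (4)(6) − (10)(1) = 14
F→A: (10)(5) − (-10)(6) = 110
Σ = 288
Area = |Σ|/2 = 144.
Hole:
Σ = (4) + (-4) + (12) = 12
Area = |Σ|/2 = 6.
Net area = 144 − 6 = 138.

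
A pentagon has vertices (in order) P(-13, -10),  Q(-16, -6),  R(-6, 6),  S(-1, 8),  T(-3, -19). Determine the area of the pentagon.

215

Apply the shoelace (surveyor's) formula: 2A = Σ (x_i·y_{i+1} − x_{i+1}·y_i), indices taken mod 5.
P→Q: (-13)(-6) − (-16)(-10) = -82
Q→R: (-16)(6) − (-6)(-6) = -132
R→S: (-6)(8) − (-1)(6) = -42
S→T: (-1)(-19) − (-3)(8) = 43
T→P: (-3)(-10) − (-13)(-19) = -217
Σ = -430
Area = |Σ|/2 = 215.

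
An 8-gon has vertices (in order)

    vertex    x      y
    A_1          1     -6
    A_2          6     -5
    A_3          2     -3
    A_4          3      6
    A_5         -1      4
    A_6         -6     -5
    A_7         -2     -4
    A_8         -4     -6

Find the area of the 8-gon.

Apply the shoelace (surveyor's) formula: 2A = Σ (x_i·y_{i+1} − x_{i+1}·y_i), indices taken mod 8.
Σ = (31) + (-8) + (21) + (18) + (29) + (14) + (-4) + (30) = 131
Area = |Σ|/2 = 65.5.

65.5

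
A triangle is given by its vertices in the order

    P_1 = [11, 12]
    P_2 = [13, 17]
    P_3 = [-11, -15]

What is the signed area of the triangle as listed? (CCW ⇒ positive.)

28

Apply the shoelace formula: 2A = Σ (x_i·y_{i+1} − x_{i+1}·y_i), indices taken mod 3.
P_1→P_2: (11)(17) − (13)(12) = 31
P_2→P_3: (13)(-15) − (-11)(17) = -8
P_3→P_1: (-11)(12) − (11)(-15) = 33
Σ = 56
Signed area = Σ/2 = 28 (positive ⇒ counter-clockwise traversal).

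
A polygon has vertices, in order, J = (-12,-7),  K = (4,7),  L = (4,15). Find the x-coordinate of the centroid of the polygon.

Apply the surveyor's formula. First the cross-terms c_i = x_i·y_{i+1} − x_{i+1}·y_i:
  -56, 32, 152  ⇒  2A = 128, A = 64.
Then Σ (x_i + x_{i+1})·c_i = -512, so x̄ = -512 / (6·64) = -4/3.

-4/3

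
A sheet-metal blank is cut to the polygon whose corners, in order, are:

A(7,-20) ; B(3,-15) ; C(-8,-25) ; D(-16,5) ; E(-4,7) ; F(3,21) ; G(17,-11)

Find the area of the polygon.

Σ = (-45) + (-195) + (-440) + (-92) + (-105) + (-390) + (-263) = -1530
Area = |Σ|/2 = 765.

765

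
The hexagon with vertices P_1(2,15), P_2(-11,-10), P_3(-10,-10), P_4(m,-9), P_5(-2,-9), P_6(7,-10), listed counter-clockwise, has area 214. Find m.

The doubled signed area Σ (x_i y_{i+1} − x_{i+1} y_i) is linear in m.
With m=0 it equals 435; the coefficient of m is 1 (from the two edges through P_4).
So 1·m + 435 = 2·214 = 428 ⇒ m = -7.

-7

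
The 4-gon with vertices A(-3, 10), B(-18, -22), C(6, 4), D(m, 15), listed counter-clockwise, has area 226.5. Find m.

Write out the shoelace sum; only the two edges meeting at D involve m:
2·Area = [(6·15 − m·4) + (m·10 − (-3)·15)] + 306
       = 6·m + 441 = 453
⇒ m = 2.

2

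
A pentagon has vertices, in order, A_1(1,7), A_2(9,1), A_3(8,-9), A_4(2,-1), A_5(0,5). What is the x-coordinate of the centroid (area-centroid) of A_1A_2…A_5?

Apply the shoelace formula. First the cross-terms c_i = x_i·y_{i+1} − x_{i+1}·y_i:
  -62, -89, 10, 10, -5  ⇒  2A = -136, A = -68.
Then Σ (x_i + x_{i+1})·c_i = -2018, so x̄ = -2018 / (6·(-68)) = 1009/204.

1009/204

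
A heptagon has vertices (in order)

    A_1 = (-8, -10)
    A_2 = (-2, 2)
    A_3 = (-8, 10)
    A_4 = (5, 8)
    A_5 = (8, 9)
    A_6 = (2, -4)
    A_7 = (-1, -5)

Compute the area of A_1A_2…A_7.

Σ = (-36) + (-4) + (-114) + (-19) + (-50) + (-14) + (-30) = -267
Area = |Σ|/2 = 133.5.

133.5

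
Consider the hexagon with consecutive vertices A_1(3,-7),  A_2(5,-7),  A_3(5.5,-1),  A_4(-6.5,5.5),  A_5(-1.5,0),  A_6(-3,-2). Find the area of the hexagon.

A_1→A_2: (3)(-7) − (5)(-7) = 14
A_2→A_3: (5)(-1) − (5.5)(-7) = 33.5
A_3→A_4: (5.5)(5.5) − (-6.5)(-1) = 23.75
A_4→A_5: (-6.5)(0) − (-1.5)(5.5) = 8.25
A_5→A_6: (-1.5)(-2) − (-3)(0) = 3
A_6→A_1: (-3)(-7) − (3)(-2) = 27
Σ = 109.5
Area = |Σ|/2 = 54.75.

54.75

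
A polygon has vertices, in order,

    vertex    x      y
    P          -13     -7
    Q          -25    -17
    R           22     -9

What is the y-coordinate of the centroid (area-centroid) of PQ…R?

Apply Gauss's area formula. First the cross-terms c_i = x_i·y_{i+1} − x_{i+1}·y_i:
  46, 599, -271  ⇒  2A = 374, A = 187.
Then Σ (y_i + y_{i+1})·c_i = -12342, so ȳ = -12342 / (6·187) = -11.

-11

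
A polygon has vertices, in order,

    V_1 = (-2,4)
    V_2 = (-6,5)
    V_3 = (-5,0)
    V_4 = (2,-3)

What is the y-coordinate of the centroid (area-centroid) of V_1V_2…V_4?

Apply the surveyor's formula. First the cross-terms c_i = x_i·y_{i+1} − x_{i+1}·y_i:
  14, 25, 15, 2  ⇒  2A = 56, A = 28.
Then Σ (y_i + y_{i+1})·c_i = 208, so ȳ = 208 / (6·28) = 26/21.

26/21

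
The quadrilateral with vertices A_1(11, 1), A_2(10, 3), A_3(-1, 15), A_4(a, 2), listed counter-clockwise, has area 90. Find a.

-2

The doubled signed area Σ (x_i y_{i+1} − x_{i+1} y_i) is linear in a.
With a=0 it equals 152; the coefficient of a is -14 (from the two edges through A_4).
So -14·a + 152 = 2·90 = 180 ⇒ a = -2.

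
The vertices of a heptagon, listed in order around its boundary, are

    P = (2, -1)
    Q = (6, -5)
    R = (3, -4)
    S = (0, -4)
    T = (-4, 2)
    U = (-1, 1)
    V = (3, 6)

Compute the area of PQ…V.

33.5

P→Q: (2)(-5) − (6)(-1) = -4
Q→R: (6)(-4) − (3)(-5) = -9
R→S: (3)(-4) − (0)(-4) = -12
S→T: (0)(2) − (-4)(-4) = -16
T→U: (-4)(1) − (-1)(2) = -2
U→V: (-1)(6) − (3)(1) = -9
V→P: (3)(-1) − (2)(6) = -15
Σ = -67
Area = |Σ|/2 = 33.5.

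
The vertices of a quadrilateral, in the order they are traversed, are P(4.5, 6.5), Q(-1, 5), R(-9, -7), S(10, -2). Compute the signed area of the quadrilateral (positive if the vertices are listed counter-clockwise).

121.5

Σ = (29) + (52) + (88) + (74) = 243
Signed area = Σ/2 = 121.5 (positive ⇒ counter-clockwise traversal).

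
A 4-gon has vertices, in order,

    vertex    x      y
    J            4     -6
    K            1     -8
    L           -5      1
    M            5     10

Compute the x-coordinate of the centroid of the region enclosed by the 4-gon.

302/285

Apply the surveyor's formula. First the cross-terms c_i = x_i·y_{i+1} − x_{i+1}·y_i:
  -26, -39, -55, -70  ⇒  2A = -190, A = -95.
Then Σ (x_i + x_{i+1})·c_i = -604, so x̄ = -604 / (6·(-95)) = 302/285.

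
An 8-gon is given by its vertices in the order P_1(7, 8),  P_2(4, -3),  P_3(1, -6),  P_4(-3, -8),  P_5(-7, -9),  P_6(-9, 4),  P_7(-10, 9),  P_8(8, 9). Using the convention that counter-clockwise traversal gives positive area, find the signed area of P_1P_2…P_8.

P_1→P_2: (7)(-3) − (4)(8) = -53
P_2→P_3: (4)(-6) − (1)(-3) = -21
P_3→P_4: (1)(-8) − (-3)(-6) = -26
P_4→P_5: (-3)(-9) − (-7)(-8) = -29
P_5→P_6: (-7)(4) − (-9)(-9) = -109
P_6→P_7: (-9)(9) − (-10)(4) = -41
P_7→P_8: (-10)(9) − (8)(9) = -162
P_8→P_1: (8)(8) − (7)(9) = 1
Σ = -440
Signed area = Σ/2 = -220 (negative ⇒ clockwise traversal).

-220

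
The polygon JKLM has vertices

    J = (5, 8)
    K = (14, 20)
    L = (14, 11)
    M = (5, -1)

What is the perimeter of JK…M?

|JK| = √((9)² + (12)²) = √225 = 15
|KL| = √((0)² + (-9)²) = √81 = 9
|LM| = √((-9)² + (-12)²) = √225 = 15
|MJ| = √((0)² + (9)²) = √81 = 9
Perimeter = 15 + 9 + 15 + 9 = 48.

48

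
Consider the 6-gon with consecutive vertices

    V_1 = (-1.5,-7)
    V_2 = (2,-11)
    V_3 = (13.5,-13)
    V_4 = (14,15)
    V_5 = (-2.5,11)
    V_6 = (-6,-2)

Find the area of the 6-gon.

419.5

Apply the surveyor's formula: 2A = Σ (x_i·y_{i+1} − x_{i+1}·y_i), indices taken mod 6.
Cross-terms: 30.5, 122.5, 384.5, 191.5, 71, 39  ⇒  Σ = 839
Area = |Σ|/2 = 419.5.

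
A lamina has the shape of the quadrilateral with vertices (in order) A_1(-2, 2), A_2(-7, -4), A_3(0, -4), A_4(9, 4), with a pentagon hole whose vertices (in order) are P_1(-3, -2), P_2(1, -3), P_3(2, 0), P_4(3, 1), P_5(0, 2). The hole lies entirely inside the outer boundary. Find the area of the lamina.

Outer boundary:
Σ = (22) + (28) + (36) + (26) = 112
Area = |Σ|/2 = 56.
Hole:
Apply Gauss's area formula: 2A = Σ (x_i·y_{i+1} − x_{i+1}·y_i), indices taken mod 5.
Cross-terms: 11, 6, 2, 6, 6  ⇒  Σ = 31
Area = |Σ|/2 = 15.5.
Net area = 56 − 15.5 = 40.5.

40.5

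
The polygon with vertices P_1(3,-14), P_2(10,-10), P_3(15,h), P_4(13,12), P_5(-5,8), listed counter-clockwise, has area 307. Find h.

Write out the shoelace sum; only the two edges meeting at P_3 involve h:
2·Area = [(10·h − 15·(-10)) + (15·12 − 13·h)] + 320
       = -3·h + 650 = 614
⇒ h = 12.

12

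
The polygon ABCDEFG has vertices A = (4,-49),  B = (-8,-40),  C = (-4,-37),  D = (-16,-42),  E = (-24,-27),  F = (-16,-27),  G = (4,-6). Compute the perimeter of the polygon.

|AB| = √((-12)² + (9)²) = √225 = 15
|BC| = √((4)² + (3)²) = √25 = 5
|CD| = √((-12)² + (-5)²) = √169 = 13
|DE| = √((-8)² + (15)²) = √289 = 17
|EF| = √((8)² + (0)²) = √64 = 8
|FG| = √((20)² + (21)²) = √841 = 29
|GA| = √((0)² + (-43)²) = √1849 = 43
Perimeter = 15 + 5 + 13 + 17 + 8 + 29 + 43 = 130.

130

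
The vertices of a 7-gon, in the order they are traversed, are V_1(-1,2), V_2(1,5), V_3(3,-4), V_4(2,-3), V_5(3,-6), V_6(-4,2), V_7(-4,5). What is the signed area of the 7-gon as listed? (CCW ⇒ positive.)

Apply Gauss's area formula: 2A = Σ (x_i·y_{i+1} − x_{i+1}·y_i), indices taken mod 7.
Σ = (-7) + (-19) + (-1) + (-3) + (-18) + (-12) + (-3) = -63
Signed area = Σ/2 = -31.5 (negative ⇒ clockwise traversal).

-31.5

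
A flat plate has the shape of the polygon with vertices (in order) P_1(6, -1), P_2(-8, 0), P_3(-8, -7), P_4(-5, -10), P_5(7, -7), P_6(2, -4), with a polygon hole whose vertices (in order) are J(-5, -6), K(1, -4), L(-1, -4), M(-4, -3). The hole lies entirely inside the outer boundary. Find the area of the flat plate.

Outer boundary:
Apply the shoelace formula: 2A = Σ (x_i·y_{i+1} − x_{i+1}·y_i), indices taken mod 6.
Σ = (-8) + (56) + (45) + (105) + (-14) + (22) = 206
Area = |Σ|/2 = 103.
Hole:
Apply the shoelace (surveyor's) formula: 2A = Σ (x_i·y_{i+1} − x_{i+1}·y_i), indices taken mod 4.
Σ = (26) + (-8) + (-13) + (9) = 14
Area = |Σ|/2 = 7.
Net area = 103 − 7 = 96.

96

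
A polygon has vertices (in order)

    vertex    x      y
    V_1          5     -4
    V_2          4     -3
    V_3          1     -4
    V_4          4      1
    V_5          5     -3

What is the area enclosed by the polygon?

Apply the surveyor's formula: 2A = Σ (x_i·y_{i+1} − x_{i+1}·y_i), indices taken mod 5.
V_1→V_2: (5)(-3) − (4)(-4) = 1
V_2→V_3: (4)(-4) − (1)(-3) = -13
V_3→V_4: (1)(1) − (4)(-4) = 17
V_4→V_5: (4)(-3) − (5)(1) = -17
V_5→V_1: (5)(-4) − (5)(-3) = -5
Σ = -17
Area = |Σ|/2 = 8.5.

8.5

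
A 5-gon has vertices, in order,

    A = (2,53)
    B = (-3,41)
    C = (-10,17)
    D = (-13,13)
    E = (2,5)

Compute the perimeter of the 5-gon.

|AB| = √((-5)² + (-12)²) = √169 = 13
|BC| = √((-7)² + (-24)²) = √625 = 25
|CD| = √((-3)² + (-4)²) = √25 = 5
|DE| = √((15)² + (-8)²) = √289 = 17
|EA| = √((0)² + (48)²) = √2304 = 48
Perimeter = 13 + 25 + 5 + 17 + 48 = 108.

108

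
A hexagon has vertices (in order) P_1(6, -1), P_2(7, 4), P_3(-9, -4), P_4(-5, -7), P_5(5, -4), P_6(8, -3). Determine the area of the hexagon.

82

Apply the surveyor's formula: 2A = Σ (x_i·y_{i+1} − x_{i+1}·y_i), indices taken mod 6.
Σ = (31) + (8) + (43) + (55) + (17) + (10) = 164
Area = |Σ|/2 = 82.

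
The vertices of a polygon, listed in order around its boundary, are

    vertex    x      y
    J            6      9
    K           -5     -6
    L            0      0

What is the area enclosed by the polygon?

4.5

J→K: (6)(-6) − (-5)(9) = 9
K→L: (-5)(0) − (0)(-6) = 0
L→J: (0)(9) − (6)(0) = 0
Σ = 9
Area = |Σ|/2 = 4.5.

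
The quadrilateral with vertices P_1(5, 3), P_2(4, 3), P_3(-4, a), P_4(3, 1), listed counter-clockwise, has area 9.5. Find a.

4

The doubled signed area Σ (x_i y_{i+1} − x_{i+1} y_i) is linear in a.
With a=0 it equals 15; the coefficient of a is 1 (from the two edges through P_3).
So 1·a + 15 = 2·9.5 = 19 ⇒ a = 4.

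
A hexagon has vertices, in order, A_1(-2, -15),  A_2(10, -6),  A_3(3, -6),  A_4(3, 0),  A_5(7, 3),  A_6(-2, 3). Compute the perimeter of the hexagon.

|A_1A_2| = √((12)² + (9)²) = √225 = 15
|A_2A_3| = √((-7)² + (0)²) = √49 = 7
|A_3A_4| = √((0)² + (6)²) = √36 = 6
|A_4A_5| = √((4)² + (3)²) = √25 = 5
|A_5A_6| = √((-9)² + (0)²) = √81 = 9
|A_6A_1| = √((0)² + (-18)²) = √324 = 18
Perimeter = 15 + 7 + 6 + 5 + 9 + 18 = 60.

60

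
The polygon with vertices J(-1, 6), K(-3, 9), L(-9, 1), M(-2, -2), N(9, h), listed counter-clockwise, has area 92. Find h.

-5

Write out the shoelace sum; only the two edges meeting at N involve h:
2·Area = [((-2)·h − 9·(-2)) + (9·6 − (-1)·h)] + 107
       = -1·h + 179 = 184
⇒ h = -5.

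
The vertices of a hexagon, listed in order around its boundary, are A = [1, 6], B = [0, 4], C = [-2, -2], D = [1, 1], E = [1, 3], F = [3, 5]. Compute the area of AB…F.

11.5

Σ = (4) + (8) + (0) + (2) + (-4) + (13) = 23
Area = |Σ|/2 = 11.5.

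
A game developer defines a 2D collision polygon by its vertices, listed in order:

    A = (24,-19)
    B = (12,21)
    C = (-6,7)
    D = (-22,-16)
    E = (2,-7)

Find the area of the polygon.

Apply the shoelace (surveyor's) formula: 2A = Σ (x_i·y_{i+1} − x_{i+1}·y_i), indices taken mod 5.
Σ = (732) + (210) + (250) + (186) + (130) = 1508
Area = |Σ|/2 = 754.

754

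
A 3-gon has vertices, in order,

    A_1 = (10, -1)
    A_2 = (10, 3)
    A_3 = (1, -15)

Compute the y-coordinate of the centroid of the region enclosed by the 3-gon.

Apply the shoelace (surveyor's) formula. First the cross-terms c_i = x_i·y_{i+1} − x_{i+1}·y_i:
  40, -153, 149  ⇒  2A = 36, A = 18.
Then Σ (y_i + y_{i+1})·c_i = -468, so ȳ = -468 / (6·18) = -13/3.

-13/3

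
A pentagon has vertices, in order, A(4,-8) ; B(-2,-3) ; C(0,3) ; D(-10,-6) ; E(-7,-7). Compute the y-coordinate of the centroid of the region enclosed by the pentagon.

-703/162

Apply the shoelace (surveyor's) formula. First the cross-terms c_i = x_i·y_{i+1} − x_{i+1}·y_i:
  -28, -6, 30, 28, 84  ⇒  2A = 108, A = 54.
Then Σ (y_i + y_{i+1})·c_i = -1406, so ȳ = -1406 / (6·54) = -703/162.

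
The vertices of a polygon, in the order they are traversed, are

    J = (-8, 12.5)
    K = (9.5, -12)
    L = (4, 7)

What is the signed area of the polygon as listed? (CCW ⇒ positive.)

Apply the surveyor's formula: 2A = Σ (x_i·y_{i+1} − x_{i+1}·y_i), indices taken mod 3.
Cross-terms: -22.75, 114.5, 106  ⇒  Σ = 197.75
Signed area = Σ/2 = 98.875 (positive ⇒ counter-clockwise traversal).

98.875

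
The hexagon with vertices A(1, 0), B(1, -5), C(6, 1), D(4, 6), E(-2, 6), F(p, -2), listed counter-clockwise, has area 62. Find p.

-4

The doubled signed area Σ (x_i y_{i+1} − x_{i+1} y_i) is linear in p.
With p=0 it equals 100; the coefficient of p is -6 (from the two edges through F).
So -6·p + 100 = 2·62 = 124 ⇒ p = -4.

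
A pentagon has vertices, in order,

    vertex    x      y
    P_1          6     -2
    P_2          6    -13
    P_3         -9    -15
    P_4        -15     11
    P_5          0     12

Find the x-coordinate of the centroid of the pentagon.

Apply Gauss's area formula. First the cross-terms c_i = x_i·y_{i+1} − x_{i+1}·y_i:
  -66, -207, -324, -180, -72  ⇒  2A = -849, A = -424.5.
Then Σ (x_i + x_{i+1})·c_i = 9873, so x̄ = 9873 / (6·(-424.5)) = -1097/283.

-1097/283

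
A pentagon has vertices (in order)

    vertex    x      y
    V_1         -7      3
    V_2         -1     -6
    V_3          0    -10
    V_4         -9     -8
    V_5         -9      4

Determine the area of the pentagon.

71

Apply the surveyor's formula: 2A = Σ (x_i·y_{i+1} − x_{i+1}·y_i), indices taken mod 5.
Σ = (45) + (10) + (-90) + (-108) + (1) = -142
Area = |Σ|/2 = 71.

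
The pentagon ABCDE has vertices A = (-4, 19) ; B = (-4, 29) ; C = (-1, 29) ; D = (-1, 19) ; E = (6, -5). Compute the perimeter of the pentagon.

|AB| = √((0)² + (10)²) = √100 = 10
|BC| = √((3)² + (0)²) = √9 = 3
|CD| = √((0)² + (-10)²) = √100 = 10
|DE| = √((7)² + (-24)²) = √625 = 25
|EA| = √((-10)² + (24)²) = √676 = 26
Perimeter = 10 + 3 + 10 + 25 + 26 = 74.

74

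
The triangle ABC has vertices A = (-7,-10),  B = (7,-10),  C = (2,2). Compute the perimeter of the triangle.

42

|AB| = √((14)² + (0)²) = √196 = 14
|BC| = √((-5)² + (12)²) = √169 = 13
|CA| = √((-9)² + (-12)²) = √225 = 15
Perimeter = 14 + 13 + 15 = 42.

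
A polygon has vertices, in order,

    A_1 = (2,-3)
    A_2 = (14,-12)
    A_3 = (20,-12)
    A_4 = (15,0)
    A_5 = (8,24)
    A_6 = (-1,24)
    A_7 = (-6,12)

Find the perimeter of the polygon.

|A_1A_2| = √((12)² + (-9)²) = √225 = 15
|A_2A_3| = √((6)² + (0)²) = √36 = 6
|A_3A_4| = √((-5)² + (12)²) = √169 = 13
|A_4A_5| = √((-7)² + (24)²) = √625 = 25
|A_5A_6| = √((-9)² + (0)²) = √81 = 9
|A_6A_7| = √((-5)² + (-12)²) = √169 = 13
|A_7A_1| = √((8)² + (-15)²) = √289 = 17
Perimeter = 15 + 6 + 13 + 25 + 9 + 13 + 17 = 98.

98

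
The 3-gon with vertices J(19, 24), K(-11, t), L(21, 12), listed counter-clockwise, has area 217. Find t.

-13

Write out the shoelace sum; only the two edges meeting at K involve t:
2·Area = [(19·t − (-11)·24) + ((-11)·12 − 21·t)] + 276
       = -2·t + 408 = 434
⇒ t = -13.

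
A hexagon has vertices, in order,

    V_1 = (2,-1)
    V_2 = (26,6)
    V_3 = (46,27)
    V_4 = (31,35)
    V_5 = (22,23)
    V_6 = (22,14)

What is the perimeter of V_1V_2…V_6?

|V_1V_2| = √((24)² + (7)²) = √625 = 25
|V_2V_3| = √((20)² + (21)²) = √841 = 29
|V_3V_4| = √((-15)² + (8)²) = √289 = 17
|V_4V_5| = √((-9)² + (-12)²) = √225 = 15
|V_5V_6| = √((0)² + (-9)²) = √81 = 9
|V_6V_1| = √((-20)² + (-15)²) = √625 = 25
Perimeter = 25 + 29 + 17 + 15 + 9 + 25 = 120.

120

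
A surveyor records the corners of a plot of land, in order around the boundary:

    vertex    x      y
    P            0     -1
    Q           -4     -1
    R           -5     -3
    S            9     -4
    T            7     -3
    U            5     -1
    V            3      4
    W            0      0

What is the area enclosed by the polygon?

41

Σ = (-4) + (7) + (47) + (1) + (8) + (23) + (0) + (0) = 82
Area = |Σ|/2 = 41.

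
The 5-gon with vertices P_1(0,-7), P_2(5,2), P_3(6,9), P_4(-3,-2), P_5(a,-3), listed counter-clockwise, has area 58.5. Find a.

-5

The doubled signed area Σ (x_i y_{i+1} − x_{i+1} y_i) is linear in a.
With a=0 it equals 92; the coefficient of a is -5 (from the two edges through P_5).
So -5·a + 92 = 2·58.5 = 117 ⇒ a = -5.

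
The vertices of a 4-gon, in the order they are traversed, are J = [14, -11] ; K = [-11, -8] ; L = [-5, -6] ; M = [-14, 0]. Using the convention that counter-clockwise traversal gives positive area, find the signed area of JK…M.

-68.5

Σ = (-233) + (26) + (-84) + (154) = -137
Signed area = Σ/2 = -68.5 (negative ⇒ clockwise traversal).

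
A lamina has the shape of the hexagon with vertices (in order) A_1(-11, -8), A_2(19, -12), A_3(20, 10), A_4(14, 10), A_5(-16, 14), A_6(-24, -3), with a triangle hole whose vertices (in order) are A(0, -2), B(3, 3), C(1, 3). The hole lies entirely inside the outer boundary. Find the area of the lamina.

Outer boundary:
Σ = (284) + (430) + (60) + (356) + (384) + (159) = 1673
Area = |Σ|/2 = 836.5.
Hole:
Apply the shoelace formula: 2A = Σ (x_i·y_{i+1} − x_{i+1}·y_i), indices taken mod 3.
Cross-terms: 6, 6, -2  ⇒  Σ = 10
Area = |Σ|/2 = 5.
Net area = 836.5 − 5 = 831.5.

831.5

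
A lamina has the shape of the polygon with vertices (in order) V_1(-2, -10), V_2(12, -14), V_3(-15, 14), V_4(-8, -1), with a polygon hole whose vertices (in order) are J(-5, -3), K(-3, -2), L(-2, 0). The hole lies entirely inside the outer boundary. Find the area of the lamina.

Outer boundary:
Σ = (148) + (-42) + (127) + (78) = 311
Area = |Σ|/2 = 155.5.
Hole:
Cross-terms: 1, -4, 6  ⇒  Σ = 3
Area = |Σ|/2 = 1.5.
Net area = 155.5 − 1.5 = 154.

154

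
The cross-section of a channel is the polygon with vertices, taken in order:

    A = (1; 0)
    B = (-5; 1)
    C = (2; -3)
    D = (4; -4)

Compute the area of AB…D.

Σ = (1) + (13) + (4) + (4) = 22
Area = |Σ|/2 = 11.

11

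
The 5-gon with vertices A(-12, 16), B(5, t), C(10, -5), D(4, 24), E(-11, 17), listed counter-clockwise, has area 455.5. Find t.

Write out the shoelace sum; only the two edges meeting at B involve t:
2·Area = [((-12)·t − 5·16) + (5·(-5) − 10·t)] + 620
       = -22·t + 515 = 911
⇒ t = -18.

-18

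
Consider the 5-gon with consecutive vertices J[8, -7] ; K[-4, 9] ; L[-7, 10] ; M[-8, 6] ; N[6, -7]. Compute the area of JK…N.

69.5

J→K: (8)(9) − (-4)(-7) = 44
K→L: (-4)(10) − (-7)(9) = 23
L→M: (-7)(6) − (-8)(10) = 38
M→N: (-8)(-7) − (6)(6) = 20
N→J: (6)(-7) − (8)(-7) = 14
Σ = 139
Area = |Σ|/2 = 69.5.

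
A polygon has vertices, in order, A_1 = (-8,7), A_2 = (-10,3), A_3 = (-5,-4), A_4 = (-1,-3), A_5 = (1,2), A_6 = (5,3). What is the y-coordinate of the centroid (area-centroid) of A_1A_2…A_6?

98/55

Apply the surveyor's formula. First the cross-terms c_i = x_i·y_{i+1} − x_{i+1}·y_i:
  46, 55, 11, 1, -7, 59  ⇒  2A = 165, A = 82.5.
Then Σ (y_i + y_{i+1})·c_i = 882, so ȳ = 882 / (6·82.5) = 98/55.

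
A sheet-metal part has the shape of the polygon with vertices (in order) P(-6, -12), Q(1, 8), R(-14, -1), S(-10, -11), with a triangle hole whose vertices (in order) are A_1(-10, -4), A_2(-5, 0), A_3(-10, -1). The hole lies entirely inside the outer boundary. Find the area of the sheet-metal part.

129

Outer boundary:
Apply the surveyor's formula: 2A = Σ (x_i·y_{i+1} − x_{i+1}·y_i), indices taken mod 4.
P→Q: (-6)(8) − (1)(-12) = -36
Q→R: (1)(-1) − (-14)(8) = 111
R→S: (-14)(-11) − (-10)(-1) = 144
S→P: (-10)(-12) − (-6)(-11) = 54
Σ = 273
Area = |Σ|/2 = 136.5.
Hole:
Apply the shoelace formula: 2A = Σ (x_i·y_{i+1} − x_{i+1}·y_i), indices taken mod 3.
Σ = (-20) + (5) + (30) = 15
Area = |Σ|/2 = 7.5.
Net area = 136.5 − 7.5 = 129.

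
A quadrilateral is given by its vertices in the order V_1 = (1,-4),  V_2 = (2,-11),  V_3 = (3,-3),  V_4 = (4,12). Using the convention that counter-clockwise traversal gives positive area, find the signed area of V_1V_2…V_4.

Apply the shoelace formula: 2A = Σ (x_i·y_{i+1} − x_{i+1}·y_i), indices taken mod 4.
Σ = (-3) + (27) + (48) + (-28) = 44
Signed area = Σ/2 = 22 (positive ⇒ counter-clockwise traversal).

22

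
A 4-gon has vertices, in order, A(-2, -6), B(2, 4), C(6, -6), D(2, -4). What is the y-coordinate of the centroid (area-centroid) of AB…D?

Apply the shoelace (surveyor's) formula. First the cross-terms c_i = x_i·y_{i+1} − x_{i+1}·y_i:
  4, -36, -12, -20  ⇒  2A = -64, A = -32.
Then Σ (y_i + y_{i+1})·c_i = 384, so ȳ = 384 / (6·(-32)) = -2.

-2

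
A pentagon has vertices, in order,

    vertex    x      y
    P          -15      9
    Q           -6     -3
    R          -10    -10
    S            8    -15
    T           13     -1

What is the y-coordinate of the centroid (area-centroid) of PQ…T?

-143/36

Apply Gauss's area formula. First the cross-terms c_i = x_i·y_{i+1} − x_{i+1}·y_i:
  99, 30, 230, 187, 102  ⇒  2A = 648, A = 324.
Then Σ (y_i + y_{i+1})·c_i = -7722, so ȳ = -7722 / (6·324) = -143/36.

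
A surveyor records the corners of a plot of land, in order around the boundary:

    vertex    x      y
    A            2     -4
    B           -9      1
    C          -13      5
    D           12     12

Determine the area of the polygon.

Σ = (-34) + (-32) + (-216) + (-72) = -354
Area = |Σ|/2 = 177.

177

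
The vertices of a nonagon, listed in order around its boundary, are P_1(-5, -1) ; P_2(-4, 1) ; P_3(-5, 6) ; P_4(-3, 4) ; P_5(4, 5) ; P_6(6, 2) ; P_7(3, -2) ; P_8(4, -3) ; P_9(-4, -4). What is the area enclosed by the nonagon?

Apply the shoelace (surveyor's) formula: 2A = Σ (x_i·y_{i+1} − x_{i+1}·y_i), indices taken mod 9.
Cross-terms: -9, -19, -2, -31, -22, -18, -1, -28, -16  ⇒  Σ = -146
Area = |Σ|/2 = 73.

73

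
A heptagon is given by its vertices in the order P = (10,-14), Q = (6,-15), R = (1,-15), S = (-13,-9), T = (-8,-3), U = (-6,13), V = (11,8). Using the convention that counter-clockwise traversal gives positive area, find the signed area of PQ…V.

-462.5

Apply the shoelace (surveyor's) formula: 2A = Σ (x_i·y_{i+1} − x_{i+1}·y_i), indices taken mod 7.
Σ = (-66) + (-75) + (-204) + (-33) + (-122) + (-191) + (-234) = -925
Signed area = Σ/2 = -462.5 (negative ⇒ clockwise traversal).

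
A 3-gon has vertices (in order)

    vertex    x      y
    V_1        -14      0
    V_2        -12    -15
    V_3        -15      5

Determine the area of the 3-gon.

Apply the shoelace (surveyor's) formula: 2A = Σ (x_i·y_{i+1} − x_{i+1}·y_i), indices taken mod 3.
V_1→V_2: (-14)(-15) − (-12)(0) = 210
V_2→V_3: (-12)(5) − (-15)(-15) = -285
V_3→V_1: (-15)(0) − (-14)(5) = 70
Σ = -5
Area = |Σ|/2 = 2.5.

2.5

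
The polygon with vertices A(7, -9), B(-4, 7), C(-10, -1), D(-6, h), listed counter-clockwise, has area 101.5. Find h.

-4

Write out the shoelace sum; only the two edges meeting at D involve h:
2·Area = [((-10)·h − (-6)·(-1)) + ((-6)·(-9) − 7·h)] + 87
       = -17·h + 135 = 203
⇒ h = -4.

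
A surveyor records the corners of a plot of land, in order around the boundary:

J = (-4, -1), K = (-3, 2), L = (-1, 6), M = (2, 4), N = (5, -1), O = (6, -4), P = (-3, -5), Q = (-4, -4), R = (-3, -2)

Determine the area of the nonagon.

69

Cross-terms: -11, -16, -16, -22, -14, -42, -8, -4, -5  ⇒  Σ = -138
Area = |Σ|/2 = 69.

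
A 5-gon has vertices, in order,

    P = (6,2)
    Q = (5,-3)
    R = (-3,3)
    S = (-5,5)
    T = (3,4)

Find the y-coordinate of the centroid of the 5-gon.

Apply the shoelace formula. First the cross-terms c_i = x_i·y_{i+1} − x_{i+1}·y_i:
  -28, 6, 0, -35, -18  ⇒  2A = -75, A = -37.5.
Then Σ (y_i + y_{i+1})·c_i = -395, so ȳ = -395 / (6·(-37.5)) = 79/45.

79/45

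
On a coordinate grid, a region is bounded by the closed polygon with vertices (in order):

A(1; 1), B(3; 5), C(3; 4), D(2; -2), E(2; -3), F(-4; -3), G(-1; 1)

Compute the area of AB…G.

Apply the shoelace formula: 2A = Σ (x_i·y_{i+1} − x_{i+1}·y_i), indices taken mod 7.
Σ = (2) + (-3) + (-14) + (-2) + (-18) + (-7) + (-2) = -44
Area = |Σ|/2 = 22.

22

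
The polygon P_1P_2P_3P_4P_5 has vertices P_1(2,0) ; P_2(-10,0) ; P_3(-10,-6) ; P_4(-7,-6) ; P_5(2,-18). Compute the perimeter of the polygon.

|P_1P_2| = √((-12)² + (0)²) = √144 = 12
|P_2P_3| = √((0)² + (-6)²) = √36 = 6
|P_3P_4| = √((3)² + (0)²) = √9 = 3
|P_4P_5| = √((9)² + (-12)²) = √225 = 15
|P_5P_1| = √((0)² + (18)²) = √324 = 18
Perimeter = 12 + 6 + 3 + 15 + 18 = 54.

54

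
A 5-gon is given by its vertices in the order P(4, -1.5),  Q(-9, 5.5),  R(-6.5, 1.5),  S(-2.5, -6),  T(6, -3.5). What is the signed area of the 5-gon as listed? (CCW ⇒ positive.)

Σ = (8.5) + (22.25) + (42.75) + (44.75) + (5) = 123.25
Signed area = Σ/2 = 61.625 (positive ⇒ counter-clockwise traversal).

61.625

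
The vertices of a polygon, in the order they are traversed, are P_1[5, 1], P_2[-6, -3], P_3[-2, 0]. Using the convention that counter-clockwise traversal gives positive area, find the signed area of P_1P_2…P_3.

Σ = (-9) + (-6) + (-2) = -17
Signed area = Σ/2 = -8.5 (negative ⇒ clockwise traversal).

-8.5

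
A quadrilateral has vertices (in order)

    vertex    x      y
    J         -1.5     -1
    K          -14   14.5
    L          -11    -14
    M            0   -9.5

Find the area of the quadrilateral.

Apply the surveyor's formula: 2A = Σ (x_i·y_{i+1} − x_{i+1}·y_i), indices taken mod 4.
Cross-terms: -35.75, 355.5, 104.5, -14.25  ⇒  Σ = 410
Area = |Σ|/2 = 205.

205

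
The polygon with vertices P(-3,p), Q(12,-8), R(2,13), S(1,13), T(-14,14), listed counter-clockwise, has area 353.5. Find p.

The doubled signed area Σ (x_i y_{i+1} − x_{i+1} y_i) is linear in p.
With p=0 it equals 447; the coefficient of p is -26 (from the two edges through P).
So -26·p + 447 = 2·353.5 = 707 ⇒ p = -10.

-10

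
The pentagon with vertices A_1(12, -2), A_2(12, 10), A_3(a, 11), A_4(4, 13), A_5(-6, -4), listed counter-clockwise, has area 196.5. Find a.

The doubled signed area Σ (x_i y_{i+1} − x_{i+1} y_i) is linear in a.
With a=0 it equals 354; the coefficient of a is 3 (from the two edges through A_3).
So 3·a + 354 = 2·196.5 = 393 ⇒ a = 13.

13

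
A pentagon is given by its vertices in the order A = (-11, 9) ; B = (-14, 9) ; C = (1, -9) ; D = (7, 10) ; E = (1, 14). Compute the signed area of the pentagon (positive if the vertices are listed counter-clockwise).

Apply the surveyor's formula: 2A = Σ (x_i·y_{i+1} − x_{i+1}·y_i), indices taken mod 5.
Σ = (27) + (117) + (73) + (88) + (163) = 468
Signed area = Σ/2 = 234 (positive ⇒ counter-clockwise traversal).

234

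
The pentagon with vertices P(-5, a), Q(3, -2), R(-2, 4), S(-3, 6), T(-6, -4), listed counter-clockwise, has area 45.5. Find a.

-5

Write out the shoelace sum; only the two edges meeting at P involve a:
2·Area = [((-6)·a − (-5)·(-4)) + ((-5)·(-2) − 3·a)] + 56
       = -9·a + 46 = 91
⇒ a = -5.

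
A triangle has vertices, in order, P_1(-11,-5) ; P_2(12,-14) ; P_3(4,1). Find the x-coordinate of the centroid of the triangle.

Apply Gauss's area formula. First the cross-terms c_i = x_i·y_{i+1} − x_{i+1}·y_i:
  214, 68, -9  ⇒  2A = 273, A = 136.5.
Then Σ (x_i + x_{i+1})·c_i = 1365, so x̄ = 1365 / (6·136.5) = 5/3.

5/3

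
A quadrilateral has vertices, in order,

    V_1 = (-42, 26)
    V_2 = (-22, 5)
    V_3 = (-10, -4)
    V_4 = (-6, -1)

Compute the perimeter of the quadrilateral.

94

|V_1V_2| = √((20)² + (-21)²) = √841 = 29
|V_2V_3| = √((12)² + (-9)²) = √225 = 15
|V_3V_4| = √((4)² + (3)²) = √25 = 5
|V_4V_1| = √((-36)² + (27)²) = √2025 = 45
Perimeter = 29 + 15 + 5 + 45 = 94.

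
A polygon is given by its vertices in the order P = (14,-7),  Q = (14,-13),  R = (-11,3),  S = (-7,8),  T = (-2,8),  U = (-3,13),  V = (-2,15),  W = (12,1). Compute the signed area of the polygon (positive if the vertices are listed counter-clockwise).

-296.5

Σ = (-84) + (-101) + (-67) + (-40) + (-2) + (-19) + (-182) + (-98) = -593
Signed area = Σ/2 = -296.5 (negative ⇒ clockwise traversal).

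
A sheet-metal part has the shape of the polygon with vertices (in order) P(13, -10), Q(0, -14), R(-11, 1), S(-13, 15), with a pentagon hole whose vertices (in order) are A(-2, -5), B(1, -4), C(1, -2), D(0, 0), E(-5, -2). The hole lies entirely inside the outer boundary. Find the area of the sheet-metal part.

258.5

Outer boundary:
Apply Gauss's area formula: 2A = Σ (x_i·y_{i+1} − x_{i+1}·y_i), indices taken mod 4.
Σ = (-182) + (-154) + (-152) + (-65) = -553
Area = |Σ|/2 = 276.5.
Hole:
Apply the shoelace (surveyor's) formula: 2A = Σ (x_i·y_{i+1} − x_{i+1}·y_i), indices taken mod 5.
Cross-terms: 13, 2, 0, 0, 21  ⇒  Σ = 36
Area = |Σ|/2 = 18.
Net area = 276.5 − 18 = 258.5.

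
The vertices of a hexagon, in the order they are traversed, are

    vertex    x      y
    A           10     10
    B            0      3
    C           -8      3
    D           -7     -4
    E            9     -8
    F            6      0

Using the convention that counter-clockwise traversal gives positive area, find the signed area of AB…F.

153.5

Σ = (30) + (24) + (53) + (92) + (48) + (60) = 307
Signed area = Σ/2 = 153.5 (positive ⇒ counter-clockwise traversal).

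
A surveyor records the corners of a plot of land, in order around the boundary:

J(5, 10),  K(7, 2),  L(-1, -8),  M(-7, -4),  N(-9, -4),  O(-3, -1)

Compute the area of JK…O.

Σ = (-60) + (-54) + (-52) + (-8) + (-3) + (-25) = -202
Area = |Σ|/2 = 101.

101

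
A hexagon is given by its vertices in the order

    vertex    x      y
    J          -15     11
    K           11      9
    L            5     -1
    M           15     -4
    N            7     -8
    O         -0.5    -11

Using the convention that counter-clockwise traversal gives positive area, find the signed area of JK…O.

-330.25

J→K: (-15)(9) − (11)(11) = -256
K→L: (11)(-1) − (5)(9) = -56
L→M: (5)(-4) − (15)(-1) = -5
M→N: (15)(-8) − (7)(-4) = -92
N→O: (7)(-11) − (-0.5)(-8) = -81
O→J: (-0.5)(11) − (-15)(-11) = -170.5
Σ = -660.5
Signed area = Σ/2 = -330.25 (negative ⇒ clockwise traversal).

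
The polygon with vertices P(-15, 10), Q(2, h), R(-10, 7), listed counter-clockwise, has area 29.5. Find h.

-12

The doubled signed area Σ (x_i y_{i+1} − x_{i+1} y_i) is linear in h.
With h=0 it equals -1; the coefficient of h is -5 (from the two edges through Q).
So -5·h + -1 = 2·29.5 = 59 ⇒ h = -12.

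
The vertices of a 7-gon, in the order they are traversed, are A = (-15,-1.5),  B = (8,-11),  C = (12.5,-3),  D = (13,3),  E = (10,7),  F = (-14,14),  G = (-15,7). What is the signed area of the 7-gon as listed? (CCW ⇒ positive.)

452.75

A→B: (-15)(-11) − (8)(-1.5) = 177
B→C: (8)(-3) − (12.5)(-11) = 113.5
C→D: (12.5)(3) − (13)(-3) = 76.5
D→E: (13)(7) − (10)(3) = 61
E→F: (10)(14) − (-14)(7) = 238
F→G: (-14)(7) − (-15)(14) = 112
G→A: (-15)(-1.5) − (-15)(7) = 127.5
Σ = 905.5
Signed area = Σ/2 = 452.75 (positive ⇒ counter-clockwise traversal).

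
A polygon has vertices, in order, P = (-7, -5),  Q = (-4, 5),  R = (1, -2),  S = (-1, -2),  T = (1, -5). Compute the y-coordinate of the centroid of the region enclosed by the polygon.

-376/267

Apply the shoelace (surveyor's) formula. First the cross-terms c_i = x_i·y_{i+1} − x_{i+1}·y_i:
  -55, 3, -4, 7, -40  ⇒  2A = -89, A = -44.5.
Then Σ (y_i + y_{i+1})·c_i = 376, so ȳ = 376 / (6·(-44.5)) = -376/267.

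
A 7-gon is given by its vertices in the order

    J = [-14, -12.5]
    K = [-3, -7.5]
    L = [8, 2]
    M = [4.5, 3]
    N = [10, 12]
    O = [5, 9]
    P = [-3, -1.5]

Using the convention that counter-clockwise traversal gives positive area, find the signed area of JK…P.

113.25

Apply the shoelace formula: 2A = Σ (x_i·y_{i+1} − x_{i+1}·y_i), indices taken mod 7.
J→K: (-14)(-7.5) − (-3)(-12.5) = 67.5
K→L: (-3)(2) − (8)(-7.5) = 54
L→M: (8)(3) − (4.5)(2) = 15
M→N: (4.5)(12) − (10)(3) = 24
N→O: (10)(9) − (5)(12) = 30
O→P: (5)(-1.5) − (-3)(9) = 19.5
P→J: (-3)(-12.5) − (-14)(-1.5) = 16.5
Σ = 226.5
Signed area = Σ/2 = 113.25 (positive ⇒ counter-clockwise traversal).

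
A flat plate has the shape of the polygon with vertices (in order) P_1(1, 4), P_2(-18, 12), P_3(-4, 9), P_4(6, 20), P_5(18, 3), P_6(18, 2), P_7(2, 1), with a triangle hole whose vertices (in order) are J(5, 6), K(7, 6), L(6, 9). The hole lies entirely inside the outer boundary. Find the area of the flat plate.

248.5

Outer boundary:
Apply the shoelace (surveyor's) formula: 2A = Σ (x_i·y_{i+1} − x_{i+1}·y_i), indices taken mod 7.
P_1→P_2: (1)(12) − (-18)(4) = 84
P_2→P_3: (-18)(9) − (-4)(12) = -114
P_3→P_4: (-4)(20) − (6)(9) = -134
P_4→P_5: (6)(3) − (18)(20) = -342
P_5→P_6: (18)(2) − (18)(3) = -18
P_6→P_7: (18)(1) − (2)(2) = 14
P_7→P_1: (2)(4) − (1)(1) = 7
Σ = -503
Area = |Σ|/2 = 251.5.
Hole:
Σ = (-12) + (27) + (-9) = 6
Area = |Σ|/2 = 3.
Net area = 251.5 − 3 = 248.5.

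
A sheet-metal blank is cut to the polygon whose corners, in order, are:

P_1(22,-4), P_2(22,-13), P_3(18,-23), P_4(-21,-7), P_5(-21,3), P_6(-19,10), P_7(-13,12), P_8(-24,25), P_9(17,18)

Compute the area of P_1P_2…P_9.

Apply Gauss's area formula: 2A = Σ (x_i·y_{i+1} − x_{i+1}·y_i), indices taken mod 9.
Cross-terms: -198, -272, -609, -210, -153, -98, -37, -857, -464  ⇒  Σ = -2898
Area = |Σ|/2 = 1449.

1449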